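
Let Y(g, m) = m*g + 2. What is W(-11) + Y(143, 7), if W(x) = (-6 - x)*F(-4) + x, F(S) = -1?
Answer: 987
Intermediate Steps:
W(x) = 6 + 2*x (W(x) = (-6 - x)*(-1) + x = (6 + x) + x = 6 + 2*x)
Y(g, m) = 2 + g*m (Y(g, m) = g*m + 2 = 2 + g*m)
W(-11) + Y(143, 7) = (6 + 2*(-11)) + (2 + 143*7) = (6 - 22) + (2 + 1001) = -16 + 1003 = 987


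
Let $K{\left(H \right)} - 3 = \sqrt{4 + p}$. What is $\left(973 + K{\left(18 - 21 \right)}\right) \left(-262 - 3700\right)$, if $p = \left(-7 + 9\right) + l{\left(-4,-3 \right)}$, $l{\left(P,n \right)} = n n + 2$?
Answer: $-3866912 - 3962 \sqrt{17} \approx -3.8832 \cdot 10^{6}$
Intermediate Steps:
$l{\left(P,n \right)} = 2 + n^{2}$ ($l{\left(P,n \right)} = n^{2} + 2 = 2 + n^{2}$)
$p = 13$ ($p = \left(-7 + 9\right) + \left(2 + \left(-3\right)^{2}\right) = 2 + \left(2 + 9\right) = 2 + 11 = 13$)
$K{\left(H \right)} = 3 + \sqrt{17}$ ($K{\left(H \right)} = 3 + \sqrt{4 + 13} = 3 + \sqrt{17}$)
$\left(973 + K{\left(18 - 21 \right)}\right) \left(-262 - 3700\right) = \left(973 + \left(3 + \sqrt{17}\right)\right) \left(-262 - 3700\right) = \left(976 + \sqrt{17}\right) \left(-3962\right) = -3866912 - 3962 \sqrt{17}$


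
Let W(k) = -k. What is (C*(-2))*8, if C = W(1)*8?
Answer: 128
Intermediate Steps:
C = -8 (C = -1*1*8 = -1*8 = -8)
(C*(-2))*8 = -8*(-2)*8 = 16*8 = 128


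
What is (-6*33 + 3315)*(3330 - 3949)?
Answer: -1929423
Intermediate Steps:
(-6*33 + 3315)*(3330 - 3949) = (-198 + 3315)*(-619) = 3117*(-619) = -1929423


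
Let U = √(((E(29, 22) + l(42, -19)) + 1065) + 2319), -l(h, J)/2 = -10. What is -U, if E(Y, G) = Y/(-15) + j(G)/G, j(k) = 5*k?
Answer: -√766590/15 ≈ -58.370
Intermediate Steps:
l(h, J) = 20 (l(h, J) = -2*(-10) = 20)
E(Y, G) = 5 - Y/15 (E(Y, G) = Y/(-15) + (5*G)/G = Y*(-1/15) + 5 = -Y/15 + 5 = 5 - Y/15)
U = √766590/15 (U = √((((5 - 1/15*29) + 20) + 1065) + 2319) = √((((5 - 29/15) + 20) + 1065) + 2319) = √(((46/15 + 20) + 1065) + 2319) = √((346/15 + 1065) + 2319) = √(16321/15 + 2319) = √(51106/15) = √766590/15 ≈ 58.370)
-U = -√766590/15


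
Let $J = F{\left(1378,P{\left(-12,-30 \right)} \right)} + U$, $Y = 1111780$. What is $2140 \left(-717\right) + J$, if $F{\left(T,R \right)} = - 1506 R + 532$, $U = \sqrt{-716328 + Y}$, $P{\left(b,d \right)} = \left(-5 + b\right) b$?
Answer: $-1841072 + 2 \sqrt{98863} \approx -1.8404 \cdot 10^{6}$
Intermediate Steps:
$P{\left(b,d \right)} = b \left(-5 + b\right)$
$U = 2 \sqrt{98863}$ ($U = \sqrt{-716328 + 1111780} = \sqrt{395452} = 2 \sqrt{98863} \approx 628.85$)
$F{\left(T,R \right)} = 532 - 1506 R$
$J = -306692 + 2 \sqrt{98863}$ ($J = \left(532 - 1506 \left(- 12 \left(-5 - 12\right)\right)\right) + 2 \sqrt{98863} = \left(532 - 1506 \left(\left(-12\right) \left(-17\right)\right)\right) + 2 \sqrt{98863} = \left(532 - 307224\right) + 2 \sqrt{98863} = -306692 + 2 \sqrt{98863} \approx -3.0606 \cdot 10^{5}$)
$2140 \left(-717\right) + J = 2140 \left(-717\right) - \left(306692 - 2 \sqrt{98863}\right) = -1534380 - \left(306692 - 2 \sqrt{98863}\right) = -1841072 + 2 \sqrt{98863}$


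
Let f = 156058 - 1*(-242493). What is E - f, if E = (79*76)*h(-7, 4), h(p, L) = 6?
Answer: -362527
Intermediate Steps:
f = 398551 (f = 156058 + 242493 = 398551)
E = 36024 (E = (79*76)*6 = 6004*6 = 36024)
E - f = 36024 - 1*398551 = 36024 - 398551 = -362527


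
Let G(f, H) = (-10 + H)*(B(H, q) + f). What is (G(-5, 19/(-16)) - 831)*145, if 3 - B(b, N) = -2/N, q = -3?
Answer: -697015/6 ≈ -1.1617e+5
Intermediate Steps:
B(b, N) = 3 + 2/N (B(b, N) = 3 - (-2)/N = 3 + 2/N)
G(f, H) = (-10 + H)*(7/3 + f) (G(f, H) = (-10 + H)*((3 + 2/(-3)) + f) = (-10 + H)*((3 + 2*(-⅓)) + f) = (-10 + H)*((3 - ⅔) + f) = (-10 + H)*(7/3 + f))
(G(-5, 19/(-16)) - 831)*145 = ((-70/3 - 10*(-5) + 7*(19/(-16))/3 + (19/(-16))*(-5)) - 831)*145 = ((-70/3 + 50 + 7*(19*(-1/16))/3 + (19*(-1/16))*(-5)) - 831)*145 = ((-70/3 + 50 + (7/3)*(-19/16) - 19/16*(-5)) - 831)*145 = ((-70/3 + 50 - 133/48 + 95/16) - 831)*145 = (179/6 - 831)*145 = -4807/6*145 = -697015/6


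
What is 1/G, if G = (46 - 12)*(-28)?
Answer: -1/952 ≈ -0.0010504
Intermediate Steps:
G = -952 (G = 34*(-28) = -952)
1/G = 1/(-952) = -1/952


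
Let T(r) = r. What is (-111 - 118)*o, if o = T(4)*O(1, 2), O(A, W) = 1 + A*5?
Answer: -5496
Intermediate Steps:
O(A, W) = 1 + 5*A
o = 24 (o = 4*(1 + 5*1) = 4*(1 + 5) = 4*6 = 24)
(-111 - 118)*o = (-111 - 118)*24 = -229*24 = -5496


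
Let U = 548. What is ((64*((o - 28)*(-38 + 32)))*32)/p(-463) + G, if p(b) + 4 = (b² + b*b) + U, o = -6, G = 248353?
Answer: 17768981723/71547 ≈ 2.4835e+5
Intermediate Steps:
p(b) = 544 + 2*b² (p(b) = -4 + ((b² + b*b) + 548) = -4 + ((b² + b²) + 548) = -4 + (2*b² + 548) = -4 + (548 + 2*b²) = 544 + 2*b²)
((64*((o - 28)*(-38 + 32)))*32)/p(-463) + G = ((64*((-6 - 28)*(-38 + 32)))*32)/(544 + 2*(-463)²) + 248353 = ((64*(-34*(-6)))*32)/(544 + 2*214369) + 248353 = ((64*204)*32)/(544 + 428738) + 248353 = (13056*32)/429282 + 248353 = 417792*(1/429282) + 248353 = 69632/71547 + 248353 = 17768981723/71547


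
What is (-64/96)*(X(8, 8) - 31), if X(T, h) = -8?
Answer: 26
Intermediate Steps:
(-64/96)*(X(8, 8) - 31) = (-64/96)*(-8 - 31) = -64*1/96*(-39) = -⅔*(-39) = 26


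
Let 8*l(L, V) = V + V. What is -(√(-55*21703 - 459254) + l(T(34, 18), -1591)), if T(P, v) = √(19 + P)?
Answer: 1591/4 - I*√1652919 ≈ 397.75 - 1285.7*I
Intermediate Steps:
l(L, V) = V/4 (l(L, V) = (V + V)/8 = (2*V)/8 = V/4)
-(√(-55*21703 - 459254) + l(T(34, 18), -1591)) = -(√(-55*21703 - 459254) + (¼)*(-1591)) = -(√(-1193665 - 459254) - 1591/4) = -(√(-1652919) - 1591/4) = -(I*√1652919 - 1591/4) = -(-1591/4 + I*√1652919) = 1591/4 - I*√1652919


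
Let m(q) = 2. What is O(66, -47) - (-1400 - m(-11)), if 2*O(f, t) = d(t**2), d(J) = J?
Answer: 5013/2 ≈ 2506.5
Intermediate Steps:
O(f, t) = t**2/2
O(66, -47) - (-1400 - m(-11)) = (1/2)*(-47)**2 - (-1400 - 1*2) = (1/2)*2209 - (-1400 - 2) = 2209/2 - 1*(-1402) = 2209/2 + 1402 = 5013/2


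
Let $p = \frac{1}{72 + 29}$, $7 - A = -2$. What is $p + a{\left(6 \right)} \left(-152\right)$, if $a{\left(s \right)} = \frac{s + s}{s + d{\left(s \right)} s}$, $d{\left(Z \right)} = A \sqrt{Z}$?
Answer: $\frac{31189}{48985} - \frac{2736 \sqrt{6}}{485} \approx -13.181$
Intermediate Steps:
$A = 9$ ($A = 7 - -2 = 7 + 2 = 9$)
$p = \frac{1}{101} \approx 0.009901$
$d{\left(Z \right)} = 9 \sqrt{Z}$
$a{\left(s \right)} = \frac{2 s}{s + 9 s^{\frac{3}{2}}}$ ($a{\left(s \right)} = \frac{s + s}{s + 9 \sqrt{s} s} = \frac{2 s}{s + 9 s^{\frac{3}{2}}}$)
$p + a{\left(6 \right)} \left(-152\right) = \frac{1}{101} + \frac{2}{1 + 9 \sqrt{6}} \left(-152\right) = \frac{1}{101} - \frac{304}{1 + 9 \sqrt{6}}$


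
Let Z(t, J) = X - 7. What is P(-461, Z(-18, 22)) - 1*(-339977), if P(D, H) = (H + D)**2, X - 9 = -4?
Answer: 554346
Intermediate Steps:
X = 5 (X = 9 - 4 = 5)
Z(t, J) = -2 (Z(t, J) = 5 - 7 = -2)
P(D, H) = (D + H)**2
P(-461, Z(-18, 22)) - 1*(-339977) = (-461 - 2)**2 - 1*(-339977) = (-463)**2 + 339977 = 214369 + 339977 = 554346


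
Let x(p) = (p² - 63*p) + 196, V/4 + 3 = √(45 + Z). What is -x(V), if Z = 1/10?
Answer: -9088/5 + 174*√4510/5 ≈ 519.45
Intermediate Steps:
Z = ⅒ ≈ 0.10000
V = -12 + 2*√4510/5 (V = -12 + 4*√(45 + ⅒) = -12 + 4*√(451/10) = -12 + 4*(√4510/10) = -12 + 2*√4510/5 ≈ 14.863)
x(p) = 196 + p² - 63*p
-x(V) = -(196 + (-12 + 2*√4510/5)² - 63*(-12 + 2*√4510/5)) = -(196 + (-12 + 2*√4510/5)² + (756 - 126*√4510/5)) = -(952 + (-12 + 2*√4510/5)² - 126*√4510/5) = -952 - (-12 + 2*√4510/5)² + 126*√4510/5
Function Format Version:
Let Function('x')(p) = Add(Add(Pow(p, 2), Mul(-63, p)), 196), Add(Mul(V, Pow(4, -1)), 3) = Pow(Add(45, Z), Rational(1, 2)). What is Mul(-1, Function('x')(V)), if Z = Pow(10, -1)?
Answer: Add(Rational(-9088, 5), Mul(Rational(174, 5), Pow(4510, Rational(1, 2)))) ≈ 519.45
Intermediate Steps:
Z = Rational(1, 10) ≈ 0.10000
V = Add(-12, Mul(Rational(2, 5), Pow(4510, Rational(1, 2)))) (V = Add(-12, Mul(4, Pow(Add(45, Rational(1, 10)), Rational(1, 2)))) = Add(-12, Mul(4, Pow(Rational(451, 10), Rational(1, 2)))) = Add(-12, Mul(4, Mul(Rational(1, 10), Pow(4510, Rational(1, 2))))) = Add(-12, Mul(Rational(2, 5), Pow(4510, Rational(1, 2)))) ≈ 14.863)
Function('x')(p) = Add(196, Pow(p, 2), Mul(-63, p))
Mul(-1, Function('x')(V)) = Mul(-1, Add(196, Pow(Add(-12, Mul(Rational(2, 5), Pow(4510, Rational(1, 2)))), 2), Mul(-63, Add(-12, Mul(Rational(2, 5), Pow(4510, Rational(1, 2))))))) = Mul(-1, Add(196, Pow(Add(-12, Mul(Rational(2, 5), Pow(4510, Rational(1, 2)))), 2), Add(756, Mul(Rational(-126, 5), Pow(4510, Rational(1, 2)))))) = Mul(-1, Add(952, Pow(Add(-12, Mul(Rational(2, 5), Pow(4510, Rational(1, 2)))), 2), Mul(Rational(-126, 5), Pow(4510, Rational(1, 2))))) = Add(-952, Mul(-1, Pow(Add(-12, Mul(Rational(2, 5), Pow(4510, Rational(1, 2)))), 2)), Mul(Rational(126, 5), Pow(4510, Rational(1, 2))))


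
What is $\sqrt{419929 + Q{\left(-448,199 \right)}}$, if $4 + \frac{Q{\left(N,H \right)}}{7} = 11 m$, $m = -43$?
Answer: $\sqrt{416590} \approx 645.44$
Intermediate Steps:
$Q{\left(N,H \right)} = -3339$ ($Q{\left(N,H \right)} = -28 + 7 \cdot 11 \left(-43\right) = -28 + 7 \left(-473\right) = -28 - 3311 = -3339$)
$\sqrt{419929 + Q{\left(-448,199 \right)}} = \sqrt{419929 - 3339} = \sqrt{416590}$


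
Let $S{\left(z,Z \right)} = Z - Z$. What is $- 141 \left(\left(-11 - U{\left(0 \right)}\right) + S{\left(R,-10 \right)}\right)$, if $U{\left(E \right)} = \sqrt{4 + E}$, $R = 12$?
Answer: $1833$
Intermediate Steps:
$S{\left(z,Z \right)} = 0$
$- 141 \left(\left(-11 - U{\left(0 \right)}\right) + S{\left(R,-10 \right)}\right) = - 141 \left(\left(-11 - \sqrt{4 + 0}\right) + 0\right) = - 141 \left(\left(-11 - \sqrt{4}\right) + 0\right) = - 141 \left(\left(-11 - 2\right) + 0\right) = - 141 \left(-13 + 0\right) = \left(-141\right) \left(-13\right) = 1833$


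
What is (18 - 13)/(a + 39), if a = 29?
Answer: 5/68 ≈ 0.073529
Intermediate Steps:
(18 - 13)/(a + 39) = (18 - 13)/(29 + 39) = 5/68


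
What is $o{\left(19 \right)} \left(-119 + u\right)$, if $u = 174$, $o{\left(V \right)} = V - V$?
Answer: $0$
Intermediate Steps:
$o{\left(V \right)} = 0$
$o{\left(19 \right)} \left(-119 + u\right) = 0 \left(-119 + 174\right) = 0 \cdot 55 = 0$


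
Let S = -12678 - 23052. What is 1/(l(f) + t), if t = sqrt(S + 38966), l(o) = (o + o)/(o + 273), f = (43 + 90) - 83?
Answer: -8075/84399661 + 104329*sqrt(809)/168799322 ≈ 0.017484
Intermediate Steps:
S = -35730
f = 50 (f = 133 - 83 = 50)
l(o) = 2*o/(273 + o) (l(o) = (2*o)/(273 + o) = 2*o/(273 + o))
t = 2*sqrt(809) (t = sqrt(-35730 + 38966) = sqrt(3236) = 2*sqrt(809) ≈ 56.886)
1/(l(f) + t) = 1/(2*50/(273 + 50) + 2*sqrt(809)) = 1/(2*50/323 + 2*sqrt(809)) = 1/(2*50*(1/323) + 2*sqrt(809)) = 1/(100/323 + 2*sqrt(809))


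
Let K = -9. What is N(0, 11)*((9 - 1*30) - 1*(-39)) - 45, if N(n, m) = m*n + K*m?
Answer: -1827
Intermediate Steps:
N(n, m) = -9*m + m*n (N(n, m) = m*n - 9*m = -9*m + m*n)
N(0, 11)*((9 - 1*30) - 1*(-39)) - 45 = (11*(-9 + 0))*((9 - 1*30) - 1*(-39)) - 45 = (11*(-9))*((9 - 30) + 39) - 45 = -99*(-21 + 39) - 45 = -99*18 - 45 = -1782 - 45 = -1827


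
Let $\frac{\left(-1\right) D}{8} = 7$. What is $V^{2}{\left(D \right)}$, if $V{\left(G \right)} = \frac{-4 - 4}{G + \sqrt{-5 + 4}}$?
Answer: $\frac{200640}{9840769} + \frac{7168 i}{9840769} \approx 0.020389 + 0.0007284 i$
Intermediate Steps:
$D = -56$ ($D = \left(-8\right) 7 = -56$)
$V{\left(G \right)} = - \frac{8}{i + G}$ ($V{\left(G \right)} = - \frac{8}{G + \sqrt{-1}} = - \frac{8}{G + i} = - \frac{8}{i + G}$)
$V^{2}{\left(D \right)} = \left(- \frac{8}{i - 56}\right)^{2} = \left(- \frac{8}{-56 + i}\right)^{2} = \left(- 8 \frac{-56 - i}{3137}\right)^{2} = \left(- \frac{8 \left(-56 - i\right)}{3137}\right)^{2} = \frac{64 \left(-56 - i\right)^{2}}{9840769}$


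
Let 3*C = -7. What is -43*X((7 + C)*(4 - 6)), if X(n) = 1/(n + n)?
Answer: 129/56 ≈ 2.3036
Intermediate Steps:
C = -7/3 (C = (⅓)*(-7) = -7/3 ≈ -2.3333)
X(n) = 1/(2*n)
-43*X((7 + C)*(4 - 6)) = -43/(2*((7 - 7/3)*(4 - 6))) = -43/(2*((14/3)*(-2))) = -43/(2*(-28/3)) = -43*(-3)/(2*28) = -43*(-3/56) = 129/56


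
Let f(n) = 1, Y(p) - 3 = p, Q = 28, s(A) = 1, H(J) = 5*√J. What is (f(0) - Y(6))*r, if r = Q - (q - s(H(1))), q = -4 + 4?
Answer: -232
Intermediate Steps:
q = 0
Y(p) = 3 + p
r = 29 (r = 28 - (0 - 1*1) = 28 - (0 - 1) = 28 - 1*(-1) = 28 + 1 = 29)
(f(0) - Y(6))*r = (1 - (3 + 6))*29 = (1 - 1*9)*29 = (1 - 9)*29 = -8*29 = -232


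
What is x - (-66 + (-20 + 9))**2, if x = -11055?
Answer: -16984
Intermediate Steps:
x - (-66 + (-20 + 9))**2 = -11055 - (-66 + (-20 + 9))**2 = -11055 - (-66 - 11)**2 = -11055 - 1*(-77)**2 = -11055 - 1*5929 = -11055 - 5929 = -16984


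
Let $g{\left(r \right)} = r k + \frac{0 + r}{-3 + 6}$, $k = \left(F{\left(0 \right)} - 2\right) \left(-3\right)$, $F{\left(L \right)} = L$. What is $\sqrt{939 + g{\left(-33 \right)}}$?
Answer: $\sqrt{730} \approx 27.019$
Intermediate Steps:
$k = 6$ ($k = \left(0 - 2\right) \left(-3\right) = \left(-2\right) \left(-3\right) = 6$)
$g{\left(r \right)} = \frac{19 r}{3}$ ($g{\left(r \right)} = r 6 + \frac{0 + r}{-3 + 6} = 6 r + \frac{r}{3} = \frac{19 r}{3}$)
$\sqrt{939 + g{\left(-33 \right)}} = \sqrt{939 + \frac{19}{3} \left(-33\right)} = \sqrt{939 - 209} = \sqrt{730}$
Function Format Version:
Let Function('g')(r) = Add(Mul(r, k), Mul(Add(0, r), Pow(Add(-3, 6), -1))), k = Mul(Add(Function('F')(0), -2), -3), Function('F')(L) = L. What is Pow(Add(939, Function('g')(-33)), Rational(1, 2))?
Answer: Pow(730, Rational(1, 2)) ≈ 27.019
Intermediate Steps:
k = 6 (k = Mul(Add(0, -2), -3) = Mul(-2, -3) = 6)
Function('g')(r) = Mul(Rational(19, 3), r) (Function('g')(r) = Add(Mul(r, 6), Mul(Add(0, r), Pow(Add(-3, 6), -1))) = Add(Mul(6, r), Mul(r, Pow(3, -1))) = Add(Mul(6, r), Mul(r, Rational(1, 3))) = Add(Mul(6, r), Mul(Rational(1, 3), r)) = Mul(Rational(19, 3), r))
Pow(Add(939, Function('g')(-33)), Rational(1, 2)) = Pow(Add(939, Mul(Rational(19, 3), -33)), Rational(1, 2)) = Pow(Add(939, -209), Rational(1, 2)) = Pow(730, Rational(1, 2))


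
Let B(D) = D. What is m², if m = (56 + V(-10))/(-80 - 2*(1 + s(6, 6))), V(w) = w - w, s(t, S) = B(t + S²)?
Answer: 784/6889 ≈ 0.11380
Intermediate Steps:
s(t, S) = t + S²
V(w) = 0
m = -28/83 (m = (56 + 0)/(-80 - 2*(1 + (6 + 6²))) = 56/(-80 - 2*(1 + (6 + 36))) = 56/(-80 - 2*(1 + 42)) = 56/(-80 - 2*43) = 56/(-80 - 86) = 56/(-166) = 56*(-1/166) = -28/83 ≈ -0.33735)
m² = (-28/83)² = 784/6889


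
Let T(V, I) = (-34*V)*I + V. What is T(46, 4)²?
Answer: 38564100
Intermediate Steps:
T(V, I) = V - 34*I*V (T(V, I) = -34*I*V + V = V - 34*I*V)
T(46, 4)² = (46*(1 - 34*4))² = (46*(1 - 136))² = (46*(-135))² = (-6210)² = 38564100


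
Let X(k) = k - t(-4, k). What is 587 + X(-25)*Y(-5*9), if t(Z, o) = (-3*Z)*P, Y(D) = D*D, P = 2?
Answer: -98638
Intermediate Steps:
Y(D) = D²
t(Z, o) = -6*Z (t(Z, o) = -3*Z*2 = -6*Z)
X(k) = -24 + k (X(k) = k - (-6)*(-4) = k - 1*24 = k - 24 = -24 + k)
587 + X(-25)*Y(-5*9) = 587 + (-24 - 25)*(-5*9)² = 587 - 49*(-45)² = 587 - 49*2025 = 587 - 99225 = -98638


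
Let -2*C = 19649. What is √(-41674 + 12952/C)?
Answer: I*√328370210330/2807 ≈ 204.15*I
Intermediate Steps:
C = -19649/2 (C = -½*19649 = -19649/2 ≈ -9824.5)
√(-41674 + 12952/C) = √(-41674 + 12952/(-19649/2)) = √(-41674 + 12952*(-2/19649)) = √(-41674 - 25904/19649) = √(-818878330/19649) = I*√328370210330/2807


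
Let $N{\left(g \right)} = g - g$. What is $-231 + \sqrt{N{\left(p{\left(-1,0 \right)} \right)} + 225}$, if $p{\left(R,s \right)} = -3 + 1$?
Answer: $-216$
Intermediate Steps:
$p{\left(R,s \right)} = -2$
$N{\left(g \right)} = 0$
$-231 + \sqrt{N{\left(p{\left(-1,0 \right)} \right)} + 225} = -231 + \sqrt{0 + 225} = -231 + \sqrt{225} = -231 + 15 = -216$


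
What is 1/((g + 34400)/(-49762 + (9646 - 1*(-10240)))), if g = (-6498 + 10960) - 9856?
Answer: -14938/14503 ≈ -1.0300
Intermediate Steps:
g = -5394 (g = 4462 - 9856 = -5394)
1/((g + 34400)/(-49762 + (9646 - 1*(-10240)))) = 1/((-5394 + 34400)/(-49762 + (9646 - 1*(-10240)))) = 1/(29006/(-49762 + (9646 + 10240))) = 1/(29006/(-49762 + 19886)) = 1/(29006/(-29876)) = 1/(29006*(-1/29876)) = 1/(-14503/14938) = -14938/14503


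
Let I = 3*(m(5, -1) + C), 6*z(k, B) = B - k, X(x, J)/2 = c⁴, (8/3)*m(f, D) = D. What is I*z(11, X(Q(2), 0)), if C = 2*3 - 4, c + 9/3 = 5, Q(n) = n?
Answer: 273/16 ≈ 17.063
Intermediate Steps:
m(f, D) = 3*D/8
c = 2 (c = -3 + 5 = 2)
C = 2 (C = 6 - 4 = 2)
X(x, J) = 32 (X(x, J) = 2*2⁴ = 2*16 = 32)
z(k, B) = -k/6 + B/6 (z(k, B) = (B - k)/6 = -k/6 + B/6)
I = 39/8 (I = 3*((3/8)*(-1) + 2) = 3*(-3/8 + 2) = 3*(13/8) = 39/8 ≈ 4.8750)
I*z(11, X(Q(2), 0)) = 39*(-⅙*11 + (⅙)*32)/8 = 39*(-11/6 + 16/3)/8 = (39/8)*(7/2) = 273/16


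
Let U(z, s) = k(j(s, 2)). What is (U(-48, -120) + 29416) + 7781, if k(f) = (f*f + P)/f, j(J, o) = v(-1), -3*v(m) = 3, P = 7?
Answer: 37189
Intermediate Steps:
v(m) = -1 (v(m) = -1/3*3 = -1)
j(J, o) = -1
k(f) = (7 + f**2)/f (k(f) = (f*f + 7)/f = (f**2 + 7)/f = (7 + f**2)/f)
U(z, s) = -8 (U(z, s) = -1 + 7/(-1) = -1 + 7*(-1) = -1 - 7 = -8)
(U(-48, -120) + 29416) + 7781 = (-8 + 29416) + 7781 = 29408 + 7781 = 37189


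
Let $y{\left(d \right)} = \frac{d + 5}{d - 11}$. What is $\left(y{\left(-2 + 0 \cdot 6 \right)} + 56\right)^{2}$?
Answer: $\frac{525625}{169} \approx 3110.2$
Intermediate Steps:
$y{\left(d \right)} = \frac{5 + d}{-11 + d}$
$\left(y{\left(-2 + 0 \cdot 6 \right)} + 56\right)^{2} = \left(\frac{5 + \left(-2 + 0 \cdot 6\right)}{-11 + \left(-2 + 0 \cdot 6\right)} + 56\right)^{2} = \left(\frac{5 + \left(-2 + 0\right)}{-11 + \left(-2 + 0\right)} + 56\right)^{2} = \left(\frac{5 - 2}{-11 - 2} + 56\right)^{2} = \left(\frac{1}{-13} \cdot 3 + 56\right)^{2} = \left(\left(- \frac{1}{13}\right) 3 + 56\right)^{2} = \left(- \frac{3}{13} + 56\right)^{2} = \left(\frac{725}{13}\right)^{2} = \frac{525625}{169}$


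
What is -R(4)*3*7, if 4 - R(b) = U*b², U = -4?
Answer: -1428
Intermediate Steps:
R(b) = 4 + 4*b² (R(b) = 4 - (-4)*b² = 4 + 4*b²)
-R(4)*3*7 = -(4 + 4*4²)*3*7 = -(4 + 4*16)*3*7 = -(4 + 64)*3*7 = -68*3*7 = -204*7 = -1*1428 = -1428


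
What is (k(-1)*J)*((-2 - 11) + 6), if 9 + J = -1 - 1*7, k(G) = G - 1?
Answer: -238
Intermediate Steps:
k(G) = -1 + G
J = -17 (J = -9 + (-1 - 1*7) = -9 + (-1 - 7) = -9 - 8 = -17)
(k(-1)*J)*((-2 - 11) + 6) = ((-1 - 1)*(-17))*((-2 - 11) + 6) = (-2*(-17))*(-13 + 6) = 34*(-7) = -238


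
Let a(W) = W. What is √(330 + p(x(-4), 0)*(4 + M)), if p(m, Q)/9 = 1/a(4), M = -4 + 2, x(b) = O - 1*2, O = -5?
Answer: √1338/2 ≈ 18.289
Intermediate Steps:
x(b) = -7 (x(b) = -5 - 1*2 = -5 - 2 = -7)
M = -2
p(m, Q) = 9/4
√(330 + p(x(-4), 0)*(4 + M)) = √(330 + 9*(4 - 2)/4) = √(330 + (9/4)*2) = √(330 + 9/2) = √(669/2) = √1338/2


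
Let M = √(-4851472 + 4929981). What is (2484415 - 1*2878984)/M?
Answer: -394569*√78509/78509 ≈ -1408.2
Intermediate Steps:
M = √78509 ≈ 280.19
(2484415 - 1*2878984)/M = (2484415 - 1*2878984)/(√78509) = (2484415 - 2878984)*(√78509/78509) = -394569*√78509/78509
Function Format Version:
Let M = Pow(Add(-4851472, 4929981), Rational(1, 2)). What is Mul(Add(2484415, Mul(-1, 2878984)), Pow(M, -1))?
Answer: Mul(Rational(-394569, 78509), Pow(78509, Rational(1, 2))) ≈ -1408.2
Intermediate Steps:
M = Pow(78509, Rational(1, 2)) ≈ 280.19
Mul(Add(2484415, Mul(-1, 2878984)), Pow(M, -1)) = Mul(Add(2484415, Mul(-1, 2878984)), Pow(Pow(78509, Rational(1, 2)), -1)) = Mul(Add(2484415, -2878984), Mul(Rational(1, 78509), Pow(78509, Rational(1, 2)))) = Mul(-394569, Mul(Rational(1, 78509), Pow(78509, Rational(1, 2)))) = Mul(Rational(-394569, 78509), Pow(78509, Rational(1, 2)))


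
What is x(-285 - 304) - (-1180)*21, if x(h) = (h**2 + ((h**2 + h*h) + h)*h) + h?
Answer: -407954905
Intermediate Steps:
x(h) = h + h**2 + h*(h + 2*h**2) (x(h) = (h**2 + ((h**2 + h**2) + h)*h) + h = (h**2 + (2*h**2 + h)*h) + h = (h**2 + (h + 2*h**2)*h) + h = (h**2 + h*(h + 2*h**2)) + h = h + h**2 + h*(h + 2*h**2))
x(-285 - 304) - (-1180)*21 = (-285 - 304)*(1 + 2*(-285 - 304) + 2*(-285 - 304)**2) - (-1180)*21 = -589*(1 + 2*(-589) + 2*(-589)**2) - 1*(-24780) = -589*(1 - 1178 + 2*346921) + 24780 = -589*(1 - 1178 + 693842) + 24780 = -589*692665 + 24780 = -407979685 + 24780 = -407954905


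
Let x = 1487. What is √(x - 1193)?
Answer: 7*√6 ≈ 17.146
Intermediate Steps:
√(x - 1193) = √(1487 - 1193) = √294 = 7*√6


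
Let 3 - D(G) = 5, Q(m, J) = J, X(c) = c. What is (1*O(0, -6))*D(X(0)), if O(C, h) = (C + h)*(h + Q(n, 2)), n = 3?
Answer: -48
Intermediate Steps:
D(G) = -2 (D(G) = 3 - 1*5 = 3 - 5 = -2)
O(C, h) = (2 + h)*(C + h) (O(C, h) = (C + h)*(h + 2) = (C + h)*(2 + h) = (2 + h)*(C + h))
(1*O(0, -6))*D(X(0)) = (1*((-6)² + 2*0 + 2*(-6) + 0*(-6)))*(-2) = (1*(36 + 0 - 12 + 0))*(-2) = (1*24)*(-2) = 24*(-2) = -48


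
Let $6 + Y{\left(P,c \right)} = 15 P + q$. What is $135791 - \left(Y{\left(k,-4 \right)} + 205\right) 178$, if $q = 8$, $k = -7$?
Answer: $117635$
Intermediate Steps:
$Y{\left(P,c \right)} = 2 + 15 P$ ($Y{\left(P,c \right)} = -6 + \left(15 P + 8\right) = -6 + \left(8 + 15 P\right) = 2 + 15 P$)
$135791 - \left(Y{\left(k,-4 \right)} + 205\right) 178 = 135791 - \left(\left(2 + 15 \left(-7\right)\right) + 205\right) 178 = 135791 - \left(\left(2 - 105\right) + 205\right) 178 = 135791 - \left(-103 + 205\right) 178 = 135791 - 102 \cdot 178 = 135791 - 18156 = 117635$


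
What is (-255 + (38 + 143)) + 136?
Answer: 62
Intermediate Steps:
(-255 + (38 + 143)) + 136 = (-255 + 181) + 136 = -74 + 136 = 62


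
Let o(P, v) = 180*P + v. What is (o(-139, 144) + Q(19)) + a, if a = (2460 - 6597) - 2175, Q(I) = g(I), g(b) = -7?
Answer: -31195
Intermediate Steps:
o(P, v) = v + 180*P
Q(I) = -7
a = -6312 (a = -4137 - 2175 = -6312)
(o(-139, 144) + Q(19)) + a = ((144 + 180*(-139)) - 7) - 6312 = ((144 - 25020) - 7) - 6312 = (-24876 - 7) - 6312 = -24883 - 6312 = -31195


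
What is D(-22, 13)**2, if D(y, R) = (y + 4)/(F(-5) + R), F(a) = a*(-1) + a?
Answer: 324/169 ≈ 1.9172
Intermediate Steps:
F(a) = 0 (F(a) = -a + a = 0)
D(y, R) = (4 + y)/R (D(y, R) = (y + 4)/(0 + R) = (4 + y)/R)
D(-22, 13)**2 = ((4 - 22)/13)**2 = ((1/13)*(-18))**2 = (-18/13)**2 = 324/169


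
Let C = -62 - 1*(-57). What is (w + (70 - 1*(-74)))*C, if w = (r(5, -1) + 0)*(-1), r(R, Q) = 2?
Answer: -710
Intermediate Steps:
C = -5 (C = -62 + 57 = -5)
w = -2 (w = (2 + 0)*(-1) = 2*(-1) = -2)
(w + (70 - 1*(-74)))*C = (-2 + (70 - 1*(-74)))*(-5) = (-2 + (70 + 74))*(-5) = (-2 + 144)*(-5) = 142*(-5) = -710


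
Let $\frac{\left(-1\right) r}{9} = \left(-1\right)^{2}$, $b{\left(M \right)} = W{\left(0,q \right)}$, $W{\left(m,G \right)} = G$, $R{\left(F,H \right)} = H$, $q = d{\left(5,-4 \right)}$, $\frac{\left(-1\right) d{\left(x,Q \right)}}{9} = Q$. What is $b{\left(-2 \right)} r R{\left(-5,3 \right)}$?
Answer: $-972$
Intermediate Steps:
$d{\left(x,Q \right)} = - 9 Q$
$q = 36$ ($q = \left(-9\right) \left(-4\right) = 36$)
$b{\left(M \right)} = 36$
$r = -9$ ($r = - 9 \left(-1\right)^{2} = \left(-9\right) 1 = -9$)
$b{\left(-2 \right)} r R{\left(-5,3 \right)} = 36 \left(-9\right) 3 = \left(-324\right) 3 = -972$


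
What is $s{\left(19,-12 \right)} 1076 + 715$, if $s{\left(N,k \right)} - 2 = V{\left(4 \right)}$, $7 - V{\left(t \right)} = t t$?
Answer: $-6817$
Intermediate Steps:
$V{\left(t \right)} = 7 - t^{2}$ ($V{\left(t \right)} = 7 - t t = 7 - t^{2}$)
$s{\left(N,k \right)} = -7$ ($s{\left(N,k \right)} = 2 + \left(7 - 4^{2}\right) = 2 + \left(7 - 16\right) = 2 - 9 = -7$)
$s{\left(19,-12 \right)} 1076 + 715 = \left(-7\right) 1076 + 715 = -7532 + 715 = -6817$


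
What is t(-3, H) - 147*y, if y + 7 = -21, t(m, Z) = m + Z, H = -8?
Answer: 4105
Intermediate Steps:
t(m, Z) = Z + m
y = -28 (y = -7 - 21 = -28)
t(-3, H) - 147*y = (-8 - 3) - 147*(-28) = -11 + 4116 = 4105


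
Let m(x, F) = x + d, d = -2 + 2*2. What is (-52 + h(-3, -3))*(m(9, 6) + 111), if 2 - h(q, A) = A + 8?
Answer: -6710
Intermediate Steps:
d = 2 (d = -2 + 4 = 2)
h(q, A) = -6 - A (h(q, A) = 2 - (A + 8) = 2 - (8 + A) = 2 + (-8 - A) = -6 - A)
m(x, F) = 2 + x (m(x, F) = x + 2 = 2 + x)
(-52 + h(-3, -3))*(m(9, 6) + 111) = (-52 + (-6 - 1*(-3)))*((2 + 9) + 111) = (-52 + (-6 + 3))*(11 + 111) = (-52 - 3)*122 = -55*122 = -6710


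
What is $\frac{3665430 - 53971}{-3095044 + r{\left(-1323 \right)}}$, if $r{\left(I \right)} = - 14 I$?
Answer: $- \frac{3611459}{3076522} \approx -1.1739$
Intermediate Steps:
$\frac{3665430 - 53971}{-3095044 + r{\left(-1323 \right)}} = \frac{3665430 - 53971}{-3095044 - -18522} = \frac{3611459}{-3095044 + 18522} = \frac{3611459}{-3076522} = 3611459 \left(- \frac{1}{3076522}\right) = - \frac{3611459}{3076522}$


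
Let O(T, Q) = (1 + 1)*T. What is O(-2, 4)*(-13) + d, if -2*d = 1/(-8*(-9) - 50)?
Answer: 2287/44 ≈ 51.977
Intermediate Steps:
d = -1/44 (d = -1/(2*(-8*(-9) - 50)) = -1/(2*(72 - 50)) = -1/2/22 = -1/2*1/22 = -1/44 ≈ -0.022727)
O(T, Q) = 2*T
O(-2, 4)*(-13) + d = (2*(-2))*(-13) - 1/44 = -4*(-13) - 1/44 = 52 - 1/44 = 2287/44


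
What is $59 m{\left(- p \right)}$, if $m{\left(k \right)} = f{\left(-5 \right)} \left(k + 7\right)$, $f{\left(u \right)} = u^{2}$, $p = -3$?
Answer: $14750$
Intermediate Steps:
$m{\left(k \right)} = 175 + 25 k$ ($m{\left(k \right)} = \left(-5\right)^{2} \left(k + 7\right) = 25 \left(7 + k\right) = 175 + 25 k$)
$59 m{\left(- p \right)} = 59 \left(175 + 25 \left(\left(-1\right) \left(-3\right)\right)\right) = 59 \left(175 + 25 \cdot 3\right) = 59 \left(175 + 75\right) = 59 \cdot 250 = 14750$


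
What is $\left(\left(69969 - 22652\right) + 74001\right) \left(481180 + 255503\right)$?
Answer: $89372908194$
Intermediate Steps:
$\left(\left(69969 - 22652\right) + 74001\right) \left(481180 + 255503\right) = \left(47317 + 74001\right) 736683 = 121318 \cdot 736683 = 89372908194$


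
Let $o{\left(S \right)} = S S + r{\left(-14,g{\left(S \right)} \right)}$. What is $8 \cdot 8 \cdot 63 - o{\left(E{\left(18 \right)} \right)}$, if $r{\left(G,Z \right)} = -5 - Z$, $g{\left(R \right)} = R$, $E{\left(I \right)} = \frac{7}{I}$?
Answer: $\frac{1308065}{324} \approx 4037.2$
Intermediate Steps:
$o{\left(S \right)} = -5 + S^{2} - S$ ($o{\left(S \right)} = S S - \left(5 + S\right) = S^{2} - \left(5 + S\right) = -5 + S^{2} - S$)
$8 \cdot 8 \cdot 63 - o{\left(E{\left(18 \right)} \right)} = 8 \cdot 8 \cdot 63 - \left(-5 + \left(\frac{7}{18}\right)^{2} - \frac{7}{18}\right) = 64 \cdot 63 - \left(-5 + \left(7 \cdot \frac{1}{18}\right)^{2} - 7 \cdot \frac{1}{18}\right) = 4032 - \left(-5 + \left(\frac{7}{18}\right)^{2} - \frac{7}{18}\right) = 4032 - \left(-5 + \frac{49}{324} - \frac{7}{18}\right) = 4032 - - \frac{1697}{324} = 4032 + \frac{1697}{324} = \frac{1308065}{324}$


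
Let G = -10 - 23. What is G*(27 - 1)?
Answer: -858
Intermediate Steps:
G = -33
G*(27 - 1) = -33*(27 - 1) = -33*26 = -858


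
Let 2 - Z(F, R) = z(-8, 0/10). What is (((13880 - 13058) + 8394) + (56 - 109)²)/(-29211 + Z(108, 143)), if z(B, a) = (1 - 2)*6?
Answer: -12025/29203 ≈ -0.41177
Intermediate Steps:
z(B, a) = -6 (z(B, a) = -1*6 = -6)
Z(F, R) = 8 (Z(F, R) = 2 - 1*(-6) = 2 + 6 = 8)
(((13880 - 13058) + 8394) + (56 - 109)²)/(-29211 + Z(108, 143)) = (((13880 - 13058) + 8394) + (56 - 109)²)/(-29211 + 8) = ((822 + 8394) + (-53)²)/(-29203) = (9216 + 2809)*(-1/29203) = 12025*(-1/29203) = -12025/29203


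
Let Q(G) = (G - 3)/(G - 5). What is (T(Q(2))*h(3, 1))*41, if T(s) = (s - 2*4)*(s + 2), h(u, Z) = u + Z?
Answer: -26404/9 ≈ -2933.8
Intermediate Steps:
h(u, Z) = Z + u
Q(G) = (-3 + G)/(-5 + G)
T(s) = (-8 + s)*(2 + s) (T(s) = (s - 8)*(2 + s) = (-8 + s)*(2 + s))
(T(Q(2))*h(3, 1))*41 = ((-16 + ((-3 + 2)/(-5 + 2))² - 6*(-3 + 2)/(-5 + 2))*(1 + 3))*41 = ((-16 + (-1/(-3))² - 6*(-1)/(-3))*4)*41 = ((-16 + (-⅓*(-1))² - (-2)*(-1))*4)*41 = ((-16 + (⅓)² - 6*⅓)*4)*41 = ((-16 + ⅑ - 2)*4)*41 = -161/9*4*41 = -644/9*41 = -26404/9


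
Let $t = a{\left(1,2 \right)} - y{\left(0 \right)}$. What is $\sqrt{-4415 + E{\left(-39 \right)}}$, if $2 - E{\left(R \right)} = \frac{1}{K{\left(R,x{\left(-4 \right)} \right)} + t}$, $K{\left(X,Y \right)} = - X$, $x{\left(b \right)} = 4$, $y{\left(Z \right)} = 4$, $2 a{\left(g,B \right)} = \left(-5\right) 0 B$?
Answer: $\frac{2 i \sqrt{1351490}}{35} \approx 66.431 i$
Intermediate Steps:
$a{\left(g,B \right)} = 0$ ($a{\left(g,B \right)} = \frac{\left(-5\right) 0 B}{2} = \frac{0 B}{2} = \frac{1}{2} \cdot 0 = 0$)
$t = -4$ ($t = 0 - 4 = -4$)
$E{\left(R \right)} = 2 - \frac{1}{-4 - R}$ ($E{\left(R \right)} = 2 - \frac{1}{- R - 4} = 2 - \frac{1}{-4 - R}$)
$\sqrt{-4415 + E{\left(-39 \right)}} = \sqrt{-4415 + \frac{9 + 2 \left(-39\right)}{4 - 39}} = \sqrt{-4415 + \frac{9 - 78}{-35}} = \sqrt{-4415 - - \frac{69}{35}} = \sqrt{-4415 + \frac{69}{35}} = \sqrt{- \frac{154456}{35}} = \frac{2 i \sqrt{1351490}}{35}$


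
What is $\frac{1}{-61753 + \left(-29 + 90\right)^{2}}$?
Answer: $- \frac{1}{58032} \approx -1.7232 \cdot 10^{-5}$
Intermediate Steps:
$\frac{1}{-61753 + \left(-29 + 90\right)^{2}} = \frac{1}{-61753 + 61^{2}} = \frac{1}{-61753 + 3721} = \frac{1}{-58032} = - \frac{1}{58032}$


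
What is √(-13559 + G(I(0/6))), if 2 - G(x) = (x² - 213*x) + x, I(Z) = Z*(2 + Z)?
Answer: I*√13557 ≈ 116.43*I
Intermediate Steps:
G(x) = 2 - x² + 212*x (G(x) = 2 - ((x² - 213*x) + x) = 2 - (x² - 212*x) = 2 + (-x² + 212*x) = 2 - x² + 212*x)
√(-13559 + G(I(0/6))) = √(-13559 + (2 - ((0/6)*(2 + 0/6))² + 212*((0/6)*(2 + 0/6)))) = √(-13559 + (2 - ((0*(⅙))*(2 + 0*(⅙)))² + 212*((0*(⅙))*(2 + 0*(⅙))))) = √(-13559 + (2 - (0*(2 + 0))² + 212*(0*(2 + 0)))) = √(-13559 + (2 - (0*2)² + 212*(0*2))) = √(-13559 + (2 - 1*0² + 212*0)) = √(-13559 + (2 - 1*0 + 0)) = √(-13559 + (2 + 0 + 0)) = √(-13559 + 2) = √(-13557) = I*√13557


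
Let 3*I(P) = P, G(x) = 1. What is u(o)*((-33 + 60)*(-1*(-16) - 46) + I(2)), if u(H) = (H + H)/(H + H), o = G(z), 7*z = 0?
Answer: -2428/3 ≈ -809.33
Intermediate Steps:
z = 0 (z = (⅐)*0 = 0)
o = 1
I(P) = P/3
u(H) = 1 (u(H) = (2*H)/((2*H)) = (2*H)*(1/(2*H)) = 1)
u(o)*((-33 + 60)*(-1*(-16) - 46) + I(2)) = 1*((-33 + 60)*(-1*(-16) - 46) + (⅓)*2) = 1*(27*(16 - 46) + ⅔) = 1*(27*(-30) + ⅔) = 1*(-810 + ⅔) = 1*(-2428/3) = -2428/3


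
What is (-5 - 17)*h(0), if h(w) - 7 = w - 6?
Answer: -22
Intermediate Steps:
h(w) = 1 + w (h(w) = 7 + (w - 6) = 7 + (-6 + w) = 1 + w)
(-5 - 17)*h(0) = (-5 - 17)*(1 + 0) = -22*1 = -22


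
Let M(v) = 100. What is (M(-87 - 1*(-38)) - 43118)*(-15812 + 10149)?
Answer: 243610934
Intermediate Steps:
(M(-87 - 1*(-38)) - 43118)*(-15812 + 10149) = (100 - 43118)*(-15812 + 10149) = -43018*(-5663) = 243610934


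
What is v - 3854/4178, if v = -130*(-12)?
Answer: 3256913/2089 ≈ 1559.1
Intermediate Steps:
v = 1560
v - 3854/4178 = 1560 - 3854/4178 = 1560 - 1*1927/2089 = 1560 - 1927/2089 = 3256913/2089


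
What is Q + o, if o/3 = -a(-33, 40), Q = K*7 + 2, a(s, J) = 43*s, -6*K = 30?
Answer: 4224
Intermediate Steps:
K = -5 (K = -⅙*30 = -5)
Q = -33 (Q = -5*7 + 2 = -35 + 2 = -33)
o = 4257 (o = 3*(-43*(-33)) = 3*(-1*(-1419)) = 3*1419 = 4257)
Q + o = -33 + 4257 = 4224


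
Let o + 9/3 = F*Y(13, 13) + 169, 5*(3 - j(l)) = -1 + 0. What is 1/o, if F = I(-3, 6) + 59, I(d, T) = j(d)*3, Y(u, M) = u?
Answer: 5/5289 ≈ 0.00094536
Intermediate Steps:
j(l) = 16/5 (j(l) = 3 - (-1 + 0)/5 = 3 - 1/5*(-1) = 3 + 1/5 = 16/5)
I(d, T) = 48/5 (I(d, T) = (16/5)*3 = 48/5)
F = 343/5 (F = 48/5 + 59 = 343/5 ≈ 68.600)
o = 5289/5 (o = -3 + ((343/5)*13 + 169) = -3 + (4459/5 + 169) = -3 + 5304/5 = 5289/5 ≈ 1057.8)
1/o = 1/(5289/5) = 5/5289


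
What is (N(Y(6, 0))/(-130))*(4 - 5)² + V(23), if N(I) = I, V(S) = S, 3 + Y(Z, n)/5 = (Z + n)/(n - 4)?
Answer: 1205/52 ≈ 23.173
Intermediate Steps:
Y(Z, n) = -15 + 5*(Z + n)/(-4 + n) (Y(Z, n) = -15 + 5*((Z + n)/(n - 4)) = -15 + 5*((Z + n)/(-4 + n)) = -15 + 5*(Z + n)/(-4 + n))
(N(Y(6, 0))/(-130))*(4 - 5)² + V(23) = ((5*(12 + 6 - 2*0)/(-4 + 0))/(-130))*(4 - 5)² + 23 = ((5*(12 + 6 + 0)/(-4))*(-1/130))*(-1)² + 23 = ((5*(-¼)*18)*(-1/130))*1 + 23 = -45/2*(-1/130)*1 + 23 = (9/52)*1 + 23 = 9/52 + 23 = 1205/52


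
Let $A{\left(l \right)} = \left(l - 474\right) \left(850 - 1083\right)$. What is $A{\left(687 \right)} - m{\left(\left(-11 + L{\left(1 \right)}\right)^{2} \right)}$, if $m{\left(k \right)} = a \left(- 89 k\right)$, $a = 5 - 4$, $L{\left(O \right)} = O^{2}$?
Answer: $-40729$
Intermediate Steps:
$A{\left(l \right)} = 110442 - 233 l$ ($A{\left(l \right)} = \left(-474 + l\right) \left(-233\right) = 110442 - 233 l$)
$a = 1$
$m{\left(k \right)} = - 89 k$ ($m{\left(k \right)} = 1 \left(- 89 k\right) = - 89 k$)
$A{\left(687 \right)} - m{\left(\left(-11 + L{\left(1 \right)}\right)^{2} \right)} = \left(110442 - 160071\right) - - 89 \left(-11 + 1^{2}\right)^{2} = \left(110442 - 160071\right) - - 89 \left(-11 + 1\right)^{2} = -49629 - - 89 \left(-10\right)^{2} = -49629 - \left(-89\right) 100 = -49629 - -8900 = -49629 + 8900 = -40729$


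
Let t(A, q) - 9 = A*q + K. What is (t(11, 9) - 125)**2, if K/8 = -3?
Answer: 1681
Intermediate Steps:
K = -24 (K = 8*(-3) = -24)
t(A, q) = -15 + A*q (t(A, q) = 9 + (A*q - 24) = 9 + (-24 + A*q) = -15 + A*q)
(t(11, 9) - 125)**2 = ((-15 + 11*9) - 125)**2 = ((-15 + 99) - 125)**2 = (84 - 125)**2 = (-41)**2 = 1681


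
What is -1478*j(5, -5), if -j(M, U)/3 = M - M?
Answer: 0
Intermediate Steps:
j(M, U) = 0 (j(M, U) = -3*(M - M) = -3*0 = 0)
-1478*j(5, -5) = -1478*0 = 0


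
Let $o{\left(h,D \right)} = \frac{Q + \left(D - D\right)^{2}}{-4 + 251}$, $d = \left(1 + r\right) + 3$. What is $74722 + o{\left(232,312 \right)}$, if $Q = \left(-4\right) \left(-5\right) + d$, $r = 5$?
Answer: $\frac{18456363}{247} \approx 74722.0$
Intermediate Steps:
$d = 9$ ($d = \left(1 + 5\right) + 3 = 6 + 3 = 9$)
$Q = 29$ ($Q = \left(-4\right) \left(-5\right) + 9 = 20 + 9 = 29$)
$o{\left(h,D \right)} = \frac{29}{247}$ ($o{\left(h,D \right)} = \frac{29 + \left(D - D\right)^{2}}{-4 + 251} = \frac{29 + 0^{2}}{247} = \left(29 + 0\right) \frac{1}{247} = 29 \cdot \frac{1}{247} = \frac{29}{247}$)
$74722 + o{\left(232,312 \right)} = 74722 + \frac{29}{247} = \frac{18456363}{247}$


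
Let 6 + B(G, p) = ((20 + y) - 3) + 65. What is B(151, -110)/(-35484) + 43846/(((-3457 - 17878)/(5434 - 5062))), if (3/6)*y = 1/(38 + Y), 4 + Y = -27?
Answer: -675232754191/883226330 ≈ -764.51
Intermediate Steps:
Y = -31 (Y = -4 - 27 = -31)
y = 2/7 (y = 2/(38 - 31) = 2/7 ≈ 0.28571)
B(G, p) = 534/7 (B(G, p) = -6 + (((20 + 2/7) - 3) + 65) = -6 + ((142/7 - 3) + 65) = -6 + (121/7 + 65) = -6 + 576/7 = 534/7)
B(151, -110)/(-35484) + 43846/(((-3457 - 17878)/(5434 - 5062))) = (534/7)/(-35484) + 43846/(((-3457 - 17878)/(5434 - 5062))) = (534/7)*(-1/35484) + 43846/((-21335/372)) = -89/41398 + 43846/((-21335*1/372)) = -89/41398 + 43846/(-21335/372) = -89/41398 + 43846*(-372/21335) = -89/41398 - 16310712/21335 = -675232754191/883226330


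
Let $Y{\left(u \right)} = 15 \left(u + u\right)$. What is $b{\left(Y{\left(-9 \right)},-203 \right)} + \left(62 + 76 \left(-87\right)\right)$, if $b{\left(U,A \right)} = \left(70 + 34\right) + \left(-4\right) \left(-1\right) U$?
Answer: $-7526$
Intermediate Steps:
$Y{\left(u \right)} = 30 u$ ($Y{\left(u \right)} = 15 \cdot 2 u = 30 u$)
$b{\left(U,A \right)} = 104 + 4 U$
$b{\left(Y{\left(-9 \right)},-203 \right)} + \left(62 + 76 \left(-87\right)\right) = \left(104 + 4 \cdot 30 \left(-9\right)\right) + \left(62 + 76 \left(-87\right)\right) = \left(104 + 4 \left(-270\right)\right) + \left(62 - 6612\right) = \left(104 - 1080\right) - 6550 = -976 - 6550 = -7526$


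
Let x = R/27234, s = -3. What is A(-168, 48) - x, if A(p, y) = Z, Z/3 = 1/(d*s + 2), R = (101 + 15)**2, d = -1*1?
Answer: 7211/68085 ≈ 0.10591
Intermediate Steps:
d = -1
R = 13456 (R = 116**2 = 13456)
Z = 3/5 (Z = 3/(-1*(-3) + 2) = 3/(3 + 2) = 3/5 ≈ 0.60000)
A(p, y) = 3/5
x = 6728/13617 (x = 13456/27234 = 13456*(1/27234) = 6728/13617 ≈ 0.49409)
A(-168, 48) - x = 3/5 - 1*6728/13617 = 3/5 - 6728/13617 = 7211/68085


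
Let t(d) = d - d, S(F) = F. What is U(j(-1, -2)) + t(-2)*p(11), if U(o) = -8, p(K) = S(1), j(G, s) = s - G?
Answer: -8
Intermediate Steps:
p(K) = 1
t(d) = 0
U(j(-1, -2)) + t(-2)*p(11) = -8 + 0*1 = -8 + 0 = -8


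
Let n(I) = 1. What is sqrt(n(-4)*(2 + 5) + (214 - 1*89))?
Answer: 2*sqrt(33) ≈ 11.489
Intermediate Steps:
sqrt(n(-4)*(2 + 5) + (214 - 1*89)) = sqrt(1*(2 + 5) + (214 - 1*89)) = sqrt(1*7 + (214 - 89)) = sqrt(7 + 125) = sqrt(132) = 2*sqrt(33)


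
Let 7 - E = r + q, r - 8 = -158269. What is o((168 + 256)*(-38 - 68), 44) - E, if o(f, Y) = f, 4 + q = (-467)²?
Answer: 14873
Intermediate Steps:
r = -158261 (r = 8 - 158269 = -158261)
q = 218085 (q = -4 + (-467)² = -4 + 218089 = 218085)
E = -59817 (E = 7 - (-158261 + 218085) = 7 - 1*59824 = 7 - 59824 = -59817)
o((168 + 256)*(-38 - 68), 44) - E = (168 + 256)*(-38 - 68) - 1*(-59817) = 424*(-106) + 59817 = -44944 + 59817 = 14873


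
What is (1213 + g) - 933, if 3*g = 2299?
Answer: 3139/3 ≈ 1046.3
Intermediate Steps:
g = 2299/3 (g = (1/3)*2299 = 2299/3 ≈ 766.33)
(1213 + g) - 933 = (1213 + 2299/3) - 933 = 5938/3 - 933 = 3139/3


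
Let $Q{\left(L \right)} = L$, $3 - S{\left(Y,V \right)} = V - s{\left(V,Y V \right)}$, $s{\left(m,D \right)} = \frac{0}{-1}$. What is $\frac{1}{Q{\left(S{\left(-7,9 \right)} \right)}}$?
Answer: $- \frac{1}{6} \approx -0.16667$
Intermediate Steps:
$s{\left(m,D \right)} = 0$ ($s{\left(m,D \right)} = 0 \left(-1\right) = 0$)
$S{\left(Y,V \right)} = 3 - V$ ($S{\left(Y,V \right)} = 3 - \left(V - 0\right) = 3 - \left(V + 0\right) = 3 - V$)
$\frac{1}{Q{\left(S{\left(-7,9 \right)} \right)}} = \frac{1}{3 - 9} = \frac{1}{-6} = - \frac{1}{6}$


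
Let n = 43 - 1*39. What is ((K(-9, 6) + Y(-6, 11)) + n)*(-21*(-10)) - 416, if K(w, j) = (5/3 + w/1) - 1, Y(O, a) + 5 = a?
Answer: -66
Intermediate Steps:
Y(O, a) = -5 + a
n = 4 (n = 43 - 39 = 4)
K(w, j) = ⅔ + w (K(w, j) = (5*(⅓) + w*1) - 1 = (5/3 + w) - 1 = ⅔ + w)
((K(-9, 6) + Y(-6, 11)) + n)*(-21*(-10)) - 416 = (((⅔ - 9) + (-5 + 11)) + 4)*(-21*(-10)) - 416 = ((-25/3 + 6) + 4)*210 - 416 = (-7/3 + 4)*210 - 416 = (5/3)*210 - 416 = 350 - 416 = -66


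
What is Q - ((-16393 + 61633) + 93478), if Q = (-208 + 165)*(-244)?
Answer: -128226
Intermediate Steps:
Q = 10492 (Q = -43*(-244) = 10492)
Q - ((-16393 + 61633) + 93478) = 10492 - ((-16393 + 61633) + 93478) = 10492 - (45240 + 93478) = 10492 - 1*138718 = 10492 - 138718 = -128226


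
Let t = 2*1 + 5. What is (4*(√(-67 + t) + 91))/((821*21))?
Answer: 52/2463 + 8*I*√15/17241 ≈ 0.021112 + 0.0017971*I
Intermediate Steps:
t = 7 (t = 2 + 5 = 7)
(4*(√(-67 + t) + 91))/((821*21)) = (4*(√(-67 + 7) + 91))/((821*21)) = (4*(√(-60) + 91))/17241 = (4*(2*I*√15 + 91))*(1/17241) = (4*(91 + 2*I*√15))*(1/17241) = (364 + 8*I*√15)*(1/17241) = 52/2463 + 8*I*√15/17241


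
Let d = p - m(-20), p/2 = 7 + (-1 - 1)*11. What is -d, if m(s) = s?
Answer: 10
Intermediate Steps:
p = -30 (p = 2*(7 + (-1 - 1)*11) = 2*(7 - 2*11) = 2*(7 - 22) = 2*(-15) = -30)
d = -10 (d = -30 - 1*(-20) = -30 + 20 = -10)
-d = -1*(-10) = 10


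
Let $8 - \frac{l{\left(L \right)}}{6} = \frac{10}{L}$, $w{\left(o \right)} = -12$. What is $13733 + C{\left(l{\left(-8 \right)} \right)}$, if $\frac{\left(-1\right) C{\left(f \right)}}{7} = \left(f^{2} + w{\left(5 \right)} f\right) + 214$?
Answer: $- \frac{18659}{4} \approx -4664.8$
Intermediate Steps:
$l{\left(L \right)} = 48 - \frac{60}{L}$ ($l{\left(L \right)} = 48 - 6 \frac{10}{L} = 48 - \frac{60}{L}$)
$C{\left(f \right)} = -1498 - 7 f^{2} + 84 f$ ($C{\left(f \right)} = - 7 \left(\left(f^{2} - 12 f\right) + 214\right) = - 7 \left(214 + f^{2} - 12 f\right) = -1498 - 7 f^{2} + 84 f$)
$13733 + C{\left(l{\left(-8 \right)} \right)} = 13733 - \left(1498 - 84 \left(48 - \frac{60}{-8}\right) + 7 \left(48 - \frac{60}{-8}\right)^{2}\right) = 13733 - \left(1498 - 84 \left(48 - - \frac{15}{2}\right) + 7 \left(48 - - \frac{15}{2}\right)^{2}\right) = 13733 - \left(1498 - 84 \left(48 + \frac{15}{2}\right) + 7 \left(48 + \frac{15}{2}\right)^{2}\right) = 13733 - \left(-3164 + \frac{86247}{4}\right) = 13733 - \frac{73591}{4} = - \frac{18659}{4}$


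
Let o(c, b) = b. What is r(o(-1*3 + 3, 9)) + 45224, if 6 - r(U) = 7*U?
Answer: 45167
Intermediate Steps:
r(U) = 6 - 7*U
r(o(-1*3 + 3, 9)) + 45224 = (6 - 7*9) + 45224 = (6 - 63) + 45224 = -57 + 45224 = 45167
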